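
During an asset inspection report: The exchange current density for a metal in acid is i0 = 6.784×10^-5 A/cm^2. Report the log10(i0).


i0 = 6.784×10^-5 A/cm^2
log10(i0) = -4.169

-4.169


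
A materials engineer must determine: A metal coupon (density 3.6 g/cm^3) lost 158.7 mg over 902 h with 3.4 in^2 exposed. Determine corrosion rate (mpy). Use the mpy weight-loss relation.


Apply the mpy weight-loss relation: CR = 534 * W / (D * A * T)
Numerator: 534 * 158.7 = 84745.8
Denominator: 3.6 * 3.4 * 902 = 11040.48
CR = 84745.8 / 11040.48 = 7.67592 mpy

7.67592 mpy


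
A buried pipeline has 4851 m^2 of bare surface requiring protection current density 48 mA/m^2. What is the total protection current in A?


I = area * current density, then convert mA → A (÷1000)
I = 4851 * 48 / 1000 = 232.85 A

232.85 A


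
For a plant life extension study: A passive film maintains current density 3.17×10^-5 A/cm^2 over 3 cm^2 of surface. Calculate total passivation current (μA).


I = i_pass * A, then convert A → μA (×10^6)
I = 3.17×10^-5 * 3 * 10^6 = 95.1 μA

95.1 μA


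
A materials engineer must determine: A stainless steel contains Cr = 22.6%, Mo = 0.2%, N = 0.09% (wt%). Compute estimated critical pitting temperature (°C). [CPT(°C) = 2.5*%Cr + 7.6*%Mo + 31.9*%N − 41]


Apply the ASTM G48 empirical CPT estimate: CPT(°C) = 2.5*%Cr + 7.6*%Mo + 31.9*%N − 41
2.5*22.6 = 56.5; 7.6*0.2 = 1.52; 31.9*0.09 = 2.871
CPT = 56.5 + 1.52 + 2.871 − 41 = 19.891 °C
Rounded to 0.1 °C: CPT ≈ 19.9 °C

19.9 °C


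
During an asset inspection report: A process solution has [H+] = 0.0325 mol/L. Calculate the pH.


pH = −log10[H+]
pH = −log10(0.0325) = 1.49

1.49


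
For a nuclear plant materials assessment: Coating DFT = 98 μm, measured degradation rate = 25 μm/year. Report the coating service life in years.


Service life = thickness / degradation rate
Life = 98 / 25 = 3.9 years

3.9 years


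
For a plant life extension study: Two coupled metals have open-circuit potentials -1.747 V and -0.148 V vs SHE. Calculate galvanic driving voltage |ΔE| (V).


Driving voltage is the absolute potential difference.
|ΔE| = |-1.747 − (-0.148)| = 1.599 V

1.599 V


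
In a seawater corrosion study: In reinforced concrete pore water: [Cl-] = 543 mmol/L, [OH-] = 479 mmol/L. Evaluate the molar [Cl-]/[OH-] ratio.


Threshold parameter = [Cl-] / [OH-] (molar basis; both in mmol/L, so units cancel)
Ratio = 543 / 479 = 1.13

1.13


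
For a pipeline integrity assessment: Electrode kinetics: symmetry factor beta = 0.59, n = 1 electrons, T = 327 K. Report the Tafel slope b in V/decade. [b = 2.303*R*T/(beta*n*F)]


Apply the Tafel slope relation: b = 2.303*R*T/(beta*n*F)
Numerator: 2.303 * 8.314 * 327 = 6261.12
Denominator: 0.59 * 1 * 96485 = 56926.15
b = 6261.12 / 56926.15 = 0.11 V/decade

0.11 V/decade


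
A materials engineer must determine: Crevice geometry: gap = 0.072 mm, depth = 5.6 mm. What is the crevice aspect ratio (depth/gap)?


Aspect ratio = depth / gap
Ratio = 5.6 / 0.072 = 77.8

77.8


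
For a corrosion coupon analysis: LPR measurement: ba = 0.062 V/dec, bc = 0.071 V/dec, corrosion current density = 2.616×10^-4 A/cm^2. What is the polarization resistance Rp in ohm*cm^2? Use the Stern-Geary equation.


Apply the Stern-Geary equation: Rp = ba*bc / (2.303*icorr*(ba+bc))
ba*bc = 0.062*0.071 = 0.004402
ba+bc = 0.133; 2.303*icorr*(ba+bc) = 2.303*2.616×10^-4*0.133 = 8.0127818×10^-5
Rp = 0.004402 / 8.0127818×10^-5 = 54.94 ohm*cm^2

54.94 ohm*cm^2


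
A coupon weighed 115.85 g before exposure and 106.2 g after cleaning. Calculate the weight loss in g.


Weight loss = initial − final
WL = 115.85 − 106.2 = 9.65 g

9.65 g


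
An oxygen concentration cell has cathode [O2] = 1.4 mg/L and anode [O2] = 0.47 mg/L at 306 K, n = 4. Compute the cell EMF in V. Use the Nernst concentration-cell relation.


Apply the Nernst concentration-cell relation: E = (RT/nF)*ln(C_cathode/C_anode)
RT/nF = 8.314*306/(4*96485) = 0.00659192 V
ln(1.4/0.47) = 1.09149
E = 0.00659192 * 1.09149 = 0.0072 V

0.0072 V


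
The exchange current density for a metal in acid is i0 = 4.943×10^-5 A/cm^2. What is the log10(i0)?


i0 = 4.943×10^-5 A/cm^2
log10(i0) = -4.306

-4.306


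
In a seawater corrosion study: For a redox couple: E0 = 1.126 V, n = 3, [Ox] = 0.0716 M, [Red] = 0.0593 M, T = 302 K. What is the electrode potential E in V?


Apply the Nernst equation: E = E0 + (RT/nF)*ln([Ox]/[Red])
Step 1: RT/nF = 8.314*302/(3*96485) = 0.00867433 V
Step 2: [Ox]/[Red] = 0.0716/0.0593 = 1.20742
Step 3: ln(1.20742) = 0.188486
Step 4: correction = 0.00867433 * 0.188486 = 0.002 V
E = 1.126 + 0.002 = 1.128 V

1.128 V


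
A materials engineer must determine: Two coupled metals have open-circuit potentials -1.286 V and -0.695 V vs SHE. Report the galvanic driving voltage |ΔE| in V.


Driving voltage is the absolute potential difference.
|ΔE| = |-1.286 − (-0.695)| = 0.591 V

0.591 V


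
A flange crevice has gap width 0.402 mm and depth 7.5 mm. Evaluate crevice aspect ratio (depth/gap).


Aspect ratio = depth / gap
Ratio = 7.5 / 0.402 = 18.7

18.7


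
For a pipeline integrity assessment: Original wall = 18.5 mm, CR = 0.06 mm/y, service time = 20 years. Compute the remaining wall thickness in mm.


Remaining wall = original − CR × time
t = 18.5 − 0.06*20 = 18.5 − 1.2 = 17.3 mm

17.3 mm


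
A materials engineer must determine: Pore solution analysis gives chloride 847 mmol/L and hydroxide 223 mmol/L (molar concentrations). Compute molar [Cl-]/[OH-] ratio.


Threshold parameter = [Cl-] / [OH-] (molar basis; both in mmol/L, so units cancel)
Ratio = 847 / 223 = 3.8

3.8


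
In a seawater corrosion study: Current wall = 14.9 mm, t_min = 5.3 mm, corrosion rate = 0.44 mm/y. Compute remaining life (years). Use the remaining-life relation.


Apply the remaining-life relation: RL = (t_current − t_min) / CR
RL = (14.9 − 5.3) / 0.44 = 9.6 / 0.44 = 21.8 years

21.8 years


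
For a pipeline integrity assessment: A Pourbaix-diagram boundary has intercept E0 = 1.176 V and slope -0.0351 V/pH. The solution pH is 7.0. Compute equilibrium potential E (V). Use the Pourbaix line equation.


Apply the Pourbaix line equation: E = E0 + slope*pH
E = 1.176 + (-0.0351)*7.0 = 1.176 + (-0.2457) = 0.9303 V
Rounded to 3 decimal places: E = 0.930 V

0.930 V


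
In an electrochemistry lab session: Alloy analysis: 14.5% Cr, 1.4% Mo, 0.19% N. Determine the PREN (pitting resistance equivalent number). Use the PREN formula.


Apply the PREN formula: PREN = Cr + 3.3*Mo + 16*N
PREN = 14.5 + 3.3*1.4 + 16*0.19
PREN = 14.5 + 4.62 + 3.04 = 22.16

22.16


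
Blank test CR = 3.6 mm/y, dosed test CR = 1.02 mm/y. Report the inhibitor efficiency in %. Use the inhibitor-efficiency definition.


Apply the inhibitor-efficiency definition: IE = (CR_blank − CR_inh)/CR_blank × 100
IE = (3.6 − 1.02) / 3.6 × 100
IE = 2.58 / 3.6 × 100 = 71.7 %

71.7 %


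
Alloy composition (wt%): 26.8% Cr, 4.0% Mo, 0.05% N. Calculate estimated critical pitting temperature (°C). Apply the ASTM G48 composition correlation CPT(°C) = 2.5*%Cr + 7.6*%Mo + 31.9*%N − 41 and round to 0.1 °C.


Apply the ASTM G48 empirical CPT estimate: CPT(°C) = 2.5*%Cr + 7.6*%Mo + 31.9*%N − 41
2.5*26.8 = 67; 7.6*4.0 = 30.4; 31.9*0.05 = 1.595
CPT = 67 + 30.4 + 1.595 − 41 = 57.995 °C
Rounded to 0.1 °C: CPT ≈ 58.0 °C

58.0 °C


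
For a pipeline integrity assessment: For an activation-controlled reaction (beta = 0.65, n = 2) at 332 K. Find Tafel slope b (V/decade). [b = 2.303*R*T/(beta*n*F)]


Apply the Tafel slope relation: b = 2.303*R*T/(beta*n*F)
Numerator: 2.303 * 8.314 * 332 = 6356.85
Denominator: 0.65 * 2 * 96485 = 125430.5
b = 6356.85 / 125430.5 = 0.0507 V/decade

0.0507 V/decade


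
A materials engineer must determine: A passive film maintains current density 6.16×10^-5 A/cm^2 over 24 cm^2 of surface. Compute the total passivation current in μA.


I = i_pass * A, then convert A → μA (×10^6)
I = 6.16×10^-5 * 24 * 10^6 = 1478.4 μA

1478.4 μA


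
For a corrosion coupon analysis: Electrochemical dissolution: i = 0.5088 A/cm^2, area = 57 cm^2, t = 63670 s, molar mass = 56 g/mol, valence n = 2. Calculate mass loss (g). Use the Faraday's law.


Apply Faraday's law: m = i*A*t*M / (n*F)
Total charge passed Q = i*A*t = 0.5088*57*63670 = 1846531.872 C
m = Q*M/(n*F) = 1846531.872*56/(2*96485) = 535.865 g

535.865 g


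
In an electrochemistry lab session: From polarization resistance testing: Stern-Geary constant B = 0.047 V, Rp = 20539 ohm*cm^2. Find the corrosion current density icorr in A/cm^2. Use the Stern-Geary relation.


Apply the Stern-Geary relation: icorr = B / Rp
icorr = 0.047 / 20539 = 2.288×10^-6 A/cm^2

2.288×10^-6 A/cm^2


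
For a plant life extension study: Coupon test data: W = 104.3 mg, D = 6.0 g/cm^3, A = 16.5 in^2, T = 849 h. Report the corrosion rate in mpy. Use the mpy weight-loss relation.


Apply the mpy weight-loss relation: CR = 534 * W / (D * A * T)
Numerator: 534 * 104.3 = 55696.2
Denominator: 6.0 * 16.5 * 849 = 84051.0
CR = 55696.2 / 84051.0 = 0.66265 mpy

0.66265 mpy


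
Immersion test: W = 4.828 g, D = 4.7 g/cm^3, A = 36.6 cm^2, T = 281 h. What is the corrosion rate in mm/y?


Apply the mm/y weight-loss relation: CR = 87600 * W / (D * A * T)
Numerator: 87600 * 4.828 = 422932.8
Denominator: 4.7 * 36.6 * 281 = 48337.62
CR = 422932.8 / 48337.62 = 8.749558 mm/y

8.749558 mm/y


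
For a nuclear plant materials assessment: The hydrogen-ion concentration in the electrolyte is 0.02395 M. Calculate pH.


pH = −log10[H+]
pH = −log10(0.02395) = 1.62

1.62


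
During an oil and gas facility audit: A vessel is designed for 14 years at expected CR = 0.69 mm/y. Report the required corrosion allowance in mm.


Corrosion allowance = CR × design life
CA = 0.69 * 14 = 9.66 mm

9.66 mm


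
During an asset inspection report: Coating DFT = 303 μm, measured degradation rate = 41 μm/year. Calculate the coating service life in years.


Service life = thickness / degradation rate
Life = 303 / 41 = 7.4 years

7.4 years


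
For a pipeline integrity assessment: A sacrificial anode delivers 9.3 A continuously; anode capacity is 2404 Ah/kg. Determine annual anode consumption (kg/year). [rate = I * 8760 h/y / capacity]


Annual consumption = current * hours per year / capacity
Rate = 9.3 * 8760 / 2404 = 33.9 kg/year

33.9 kg/year


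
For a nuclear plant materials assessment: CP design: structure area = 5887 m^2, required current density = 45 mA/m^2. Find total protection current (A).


I = area * current density, then convert mA → A (÷1000)
I = 5887 * 45 / 1000 = 264.92 A

264.92 A


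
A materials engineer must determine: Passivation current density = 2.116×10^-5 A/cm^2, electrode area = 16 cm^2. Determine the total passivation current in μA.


I = i_pass * A, then convert A → μA (×10^6)
I = 2.116×10^-5 * 16 * 10^6 = 338.56 μA

338.56 μA


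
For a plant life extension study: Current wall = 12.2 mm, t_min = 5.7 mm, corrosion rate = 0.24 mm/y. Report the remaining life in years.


Apply the remaining-life relation: RL = (t_current − t_min) / CR
RL = (12.2 − 5.7) / 0.24 = 6.5 / 0.24 = 27.1 years

27.1 years


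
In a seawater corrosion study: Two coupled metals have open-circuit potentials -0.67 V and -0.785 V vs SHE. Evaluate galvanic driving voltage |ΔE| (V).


Driving voltage is the absolute potential difference.
|ΔE| = |-0.67 − (-0.785)| = 0.115 V

0.115 V


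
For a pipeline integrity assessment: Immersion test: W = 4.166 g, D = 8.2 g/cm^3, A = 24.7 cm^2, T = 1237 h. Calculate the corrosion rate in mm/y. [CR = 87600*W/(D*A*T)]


Apply the mm/y weight-loss relation: CR = 87600 * W / (D * A * T)
Numerator: 87600 * 4.166 = 364941.6
Denominator: 8.2 * 24.7 * 1237 = 250541.98
CR = 364941.6 / 250541.98 = 1.456609 mm/y

1.456609 mm/y


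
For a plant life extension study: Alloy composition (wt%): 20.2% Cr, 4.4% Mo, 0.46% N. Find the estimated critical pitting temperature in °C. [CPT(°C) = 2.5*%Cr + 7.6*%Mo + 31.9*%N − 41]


Apply the ASTM G48 empirical CPT estimate: CPT(°C) = 2.5*%Cr + 7.6*%Mo + 31.9*%N − 41
2.5*20.2 = 50.5; 7.6*4.4 = 33.44; 31.9*0.46 = 14.674
CPT = 50.5 + 33.44 + 14.674 − 41 = 57.614 °C
Rounded to 0.1 °C: CPT ≈ 57.6 °C

57.6 °C


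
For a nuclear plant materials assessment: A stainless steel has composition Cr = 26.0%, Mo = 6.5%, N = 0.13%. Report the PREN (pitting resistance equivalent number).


Apply the PREN formula: PREN = Cr + 3.3*Mo + 16*N
PREN = 26.0 + 3.3*6.5 + 16*0.13
PREN = 26.0 + 21.45 + 2.08 = 49.53

49.53


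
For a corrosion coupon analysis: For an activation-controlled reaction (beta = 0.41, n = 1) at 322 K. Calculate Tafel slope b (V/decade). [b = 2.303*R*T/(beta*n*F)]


Apply the Tafel slope relation: b = 2.303*R*T/(beta*n*F)
Numerator: 2.303 * 8.314 * 322 = 6165.38
Denominator: 0.41 * 1 * 96485 = 39558.85
b = 6165.38 / 39558.85 = 0.156 V/decade

0.156 V/decade


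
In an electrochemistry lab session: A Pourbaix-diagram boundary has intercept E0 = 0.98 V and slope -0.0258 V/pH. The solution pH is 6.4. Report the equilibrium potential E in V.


Apply the Pourbaix line equation: E = E0 + slope*pH
E = 0.98 + (-0.0258)*6.4 = 0.98 + (-0.16512) = 0.81488 V
Rounded to 3 decimal places: E = 0.815 V

0.815 V


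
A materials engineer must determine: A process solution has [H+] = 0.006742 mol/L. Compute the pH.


pH = −log10[H+]
pH = −log10(0.006742) = 2.17

2.17


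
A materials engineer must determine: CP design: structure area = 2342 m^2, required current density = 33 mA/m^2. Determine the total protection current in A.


I = area * current density, then convert mA → A (÷1000)
I = 2342 * 33 / 1000 = 77.29 A

77.29 A


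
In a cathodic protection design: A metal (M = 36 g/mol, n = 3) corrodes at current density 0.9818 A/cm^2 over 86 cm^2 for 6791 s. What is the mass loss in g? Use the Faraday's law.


Apply Faraday's law: m = i*A*t*M / (n*F)
Total charge passed Q = i*A*t = 0.9818*86*6791 = 573396.7268 C
m = Q*M/(n*F) = 573396.7268*36/(3*96485) = 71.314 g

71.314 g


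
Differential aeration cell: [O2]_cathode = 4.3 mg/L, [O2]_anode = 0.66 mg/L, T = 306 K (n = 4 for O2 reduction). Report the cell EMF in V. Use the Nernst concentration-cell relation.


Apply the Nernst concentration-cell relation: E = (RT/nF)*ln(C_cathode/C_anode)
RT/nF = 8.314*306/(4*96485) = 0.00659192 V
ln(4.3/0.66) = 1.87413
E = 0.00659192 * 1.87413 = 0.01235 V

0.01235 V


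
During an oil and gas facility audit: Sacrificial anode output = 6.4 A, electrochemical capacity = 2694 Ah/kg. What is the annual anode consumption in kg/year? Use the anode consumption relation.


Annual consumption = current * hours per year / capacity
Rate = 6.4 * 8760 / 2694 = 20.8 kg/year

20.8 kg/year


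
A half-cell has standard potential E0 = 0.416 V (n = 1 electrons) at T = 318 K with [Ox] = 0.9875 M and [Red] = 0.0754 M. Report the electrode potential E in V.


Apply the Nernst equation: E = E0 + (RT/nF)*ln([Ox]/[Red])
Step 1: RT/nF = 8.314*318/(1*96485) = 0.02740169 V
Step 2: [Ox]/[Red] = 0.9875/0.0754 = 13.096817
Step 3: ln(13.096817) = 2.572369
Step 4: correction = 0.02740169 * 2.572369 = 0.07 V
E = 0.416 + 0.07 = 0.486 V

0.486 V


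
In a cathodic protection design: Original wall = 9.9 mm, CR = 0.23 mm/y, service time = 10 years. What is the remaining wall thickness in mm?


Remaining wall = original − CR × time
t = 9.9 − 0.23*10 = 9.9 − 2.3 = 7.6 mm

7.6 mm


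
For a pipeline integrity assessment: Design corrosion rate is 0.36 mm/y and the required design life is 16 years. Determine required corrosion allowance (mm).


Corrosion allowance = CR × design life
CA = 0.36 * 16 = 5.76 mm

5.76 mm


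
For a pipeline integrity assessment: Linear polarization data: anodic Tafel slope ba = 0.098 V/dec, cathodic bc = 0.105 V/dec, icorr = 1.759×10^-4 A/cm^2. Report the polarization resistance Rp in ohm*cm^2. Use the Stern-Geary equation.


Apply the Stern-Geary equation: Rp = ba*bc / (2.303*icorr*(ba+bc))
ba*bc = 0.098*0.105 = 0.01029
ba+bc = 0.203; 2.303*icorr*(ba+bc) = 2.303*1.759×10^-4*0.203 = 8.2234833×10^-5
Rp = 0.01029 / 8.2234833×10^-5 = 125.13 ohm*cm^2

125.13 ohm*cm^2


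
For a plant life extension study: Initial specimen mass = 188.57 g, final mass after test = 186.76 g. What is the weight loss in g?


Weight loss = initial − final
WL = 188.57 − 186.76 = 1.81 g

1.81 g


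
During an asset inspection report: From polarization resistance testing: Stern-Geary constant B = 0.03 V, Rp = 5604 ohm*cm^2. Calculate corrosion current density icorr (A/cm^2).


Apply the Stern-Geary relation: icorr = B / Rp
icorr = 0.03 / 5604 = 5.353×10^-6 A/cm^2

5.353×10^-6 A/cm^2


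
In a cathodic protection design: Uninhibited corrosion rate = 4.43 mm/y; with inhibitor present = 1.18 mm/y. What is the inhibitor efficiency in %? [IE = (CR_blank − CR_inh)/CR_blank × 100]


Apply the inhibitor-efficiency definition: IE = (CR_blank − CR_inh)/CR_blank × 100
IE = (4.43 − 1.18) / 4.43 × 100
IE = 3.25 / 4.43 × 100 = 73.4 %

73.4 %


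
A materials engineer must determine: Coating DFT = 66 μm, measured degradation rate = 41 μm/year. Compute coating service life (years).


Service life = thickness / degradation rate
Life = 66 / 41 = 1.6 years

1.6 years


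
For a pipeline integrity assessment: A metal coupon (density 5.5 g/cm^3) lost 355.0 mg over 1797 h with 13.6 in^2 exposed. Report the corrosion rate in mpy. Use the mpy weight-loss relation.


Apply the mpy weight-loss relation: CR = 534 * W / (D * A * T)
Numerator: 534 * 355.0 = 189570.0
Denominator: 5.5 * 13.6 * 1797 = 134415.6
CR = 189570.0 / 134415.6 = 1.4103 mpy

1.4103 mpy


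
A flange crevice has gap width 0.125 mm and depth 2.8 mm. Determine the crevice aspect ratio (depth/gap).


Aspect ratio = depth / gap
Ratio = 2.8 / 0.125 = 22.4

22.4


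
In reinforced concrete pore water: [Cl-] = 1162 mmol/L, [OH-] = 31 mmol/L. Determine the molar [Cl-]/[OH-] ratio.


Threshold parameter = [Cl-] / [OH-] (molar basis; both in mmol/L, so units cancel)
Ratio = 1162 / 31 = 37.48

37.48


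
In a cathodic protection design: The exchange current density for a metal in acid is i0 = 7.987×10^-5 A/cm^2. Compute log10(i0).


i0 = 7.987×10^-5 A/cm^2
log10(i0) = -4.098

-4.098


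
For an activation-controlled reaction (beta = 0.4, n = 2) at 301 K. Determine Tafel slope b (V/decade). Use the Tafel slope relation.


Apply the Tafel slope relation: b = 2.303*R*T/(beta*n*F)
Numerator: 2.303 * 8.314 * 301 = 5763.29
Denominator: 0.4 * 2 * 96485 = 77188.0
b = 5763.29 / 77188.0 = 0.0747 V/decade

0.0747 V/decade


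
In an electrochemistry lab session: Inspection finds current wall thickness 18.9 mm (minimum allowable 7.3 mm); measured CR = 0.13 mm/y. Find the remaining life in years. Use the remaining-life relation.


Apply the remaining-life relation: RL = (t_current − t_min) / CR
RL = (18.9 − 7.3) / 0.13 = 11.6 / 0.13 = 89.2 years

89.2 years


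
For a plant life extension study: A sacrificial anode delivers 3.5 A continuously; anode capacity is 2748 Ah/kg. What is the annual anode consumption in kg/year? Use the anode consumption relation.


Annual consumption = current * hours per year / capacity
Rate = 3.5 * 8760 / 2748 = 11.2 kg/year

11.2 kg/year


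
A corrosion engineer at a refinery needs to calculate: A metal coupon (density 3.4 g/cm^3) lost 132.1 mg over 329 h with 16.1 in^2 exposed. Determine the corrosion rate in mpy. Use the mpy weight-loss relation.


Apply the mpy weight-loss relation: CR = 534 * W / (D * A * T)
Numerator: 534 * 132.1 = 70541.4
Denominator: 3.4 * 16.1 * 329 = 18009.46
CR = 70541.4 / 18009.46 = 3.9169 mpy

3.9169 mpy


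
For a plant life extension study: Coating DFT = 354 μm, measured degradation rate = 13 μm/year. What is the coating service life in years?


Service life = thickness / degradation rate
Life = 354 / 13 = 27.2 years

27.2 years


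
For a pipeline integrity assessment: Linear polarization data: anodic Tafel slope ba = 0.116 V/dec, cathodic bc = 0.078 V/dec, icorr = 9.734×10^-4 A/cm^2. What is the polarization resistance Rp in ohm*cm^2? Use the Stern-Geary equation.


Apply the Stern-Geary equation: Rp = ba*bc / (2.303*icorr*(ba+bc))
ba*bc = 0.116*0.078 = 0.009048
ba+bc = 0.194; 2.303*icorr*(ba+bc) = 2.303*9.734×10^-4*0.194 = 4.348976×10^-4
Rp = 0.009048 / 4.348976×10^-4 = 20.8 ohm*cm^2

20.8 ohm*cm^2


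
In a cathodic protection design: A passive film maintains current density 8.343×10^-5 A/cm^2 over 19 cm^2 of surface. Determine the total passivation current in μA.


I = i_pass * A, then convert A → μA (×10^6)
I = 8.343×10^-5 * 19 * 10^6 = 1585.17 μA

1585.17 μA


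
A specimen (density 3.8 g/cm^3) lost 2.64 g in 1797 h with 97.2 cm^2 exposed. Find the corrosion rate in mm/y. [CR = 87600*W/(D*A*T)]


Apply the mm/y weight-loss relation: CR = 87600 * W / (D * A * T)
Numerator: 87600 * 2.64 = 231264.0
Denominator: 3.8 * 97.2 * 1797 = 663739.92
CR = 231264.0 / 663739.92 = 0.348426 mm/y

0.348426 mm/y


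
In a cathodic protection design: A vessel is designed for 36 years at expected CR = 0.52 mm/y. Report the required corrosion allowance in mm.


Corrosion allowance = CR × design life
CA = 0.52 * 36 = 18.72 mm

18.72 mm


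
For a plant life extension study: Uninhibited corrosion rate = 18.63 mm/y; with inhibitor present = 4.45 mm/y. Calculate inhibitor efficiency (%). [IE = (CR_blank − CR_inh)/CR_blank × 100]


Apply the inhibitor-efficiency definition: IE = (CR_blank − CR_inh)/CR_blank × 100
IE = (18.63 − 4.45) / 18.63 × 100
IE = 14.18 / 18.63 × 100 = 76.1 %

76.1 %


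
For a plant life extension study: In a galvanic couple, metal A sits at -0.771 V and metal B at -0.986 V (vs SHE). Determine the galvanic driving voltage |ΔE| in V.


Driving voltage is the absolute potential difference.
|ΔE| = |-0.771 − (-0.986)| = 0.215 V

0.215 V


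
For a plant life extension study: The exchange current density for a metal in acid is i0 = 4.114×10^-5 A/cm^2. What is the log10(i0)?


i0 = 4.114×10^-5 A/cm^2
log10(i0) = -4.386

-4.386


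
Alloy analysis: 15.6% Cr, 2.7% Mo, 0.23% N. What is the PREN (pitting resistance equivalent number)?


Apply the PREN formula: PREN = Cr + 3.3*Mo + 16*N
PREN = 15.6 + 3.3*2.7 + 16*0.23
PREN = 15.6 + 8.91 + 3.68 = 28.19

28.19


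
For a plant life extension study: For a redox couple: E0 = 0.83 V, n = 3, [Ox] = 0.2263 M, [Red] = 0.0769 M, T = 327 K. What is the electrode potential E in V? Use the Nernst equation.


Apply the Nernst equation: E = E0 + (RT/nF)*ln([Ox]/[Red])
Step 1: RT/nF = 8.314*327/(3*96485) = 0.0093924 V
Step 2: [Ox]/[Red] = 0.2263/0.0769 = 2.942783
Step 3: ln(2.942783) = 1.079356
Step 4: correction = 0.0093924 * 1.079356 = 0.0101 V
E = 0.83 + 0.0101 = 0.8401 V

0.8401 V


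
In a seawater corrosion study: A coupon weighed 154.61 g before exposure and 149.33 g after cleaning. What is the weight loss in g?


Weight loss = initial − final
WL = 154.61 − 149.33 = 5.28 g

5.28 g


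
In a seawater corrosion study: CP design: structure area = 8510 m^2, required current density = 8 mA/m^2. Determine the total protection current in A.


I = area * current density, then convert mA → A (÷1000)
I = 8510 * 8 / 1000 = 68.08 A

68.08 A


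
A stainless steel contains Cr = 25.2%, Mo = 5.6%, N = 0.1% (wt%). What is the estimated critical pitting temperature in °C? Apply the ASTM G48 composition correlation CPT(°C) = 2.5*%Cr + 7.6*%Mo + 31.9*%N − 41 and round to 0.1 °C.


Apply the ASTM G48 empirical CPT estimate: CPT(°C) = 2.5*%Cr + 7.6*%Mo + 31.9*%N − 41
2.5*25.2 = 63; 7.6*5.6 = 42.56; 31.9*0.1 = 3.19
CPT = 63 + 42.56 + 3.19 − 41 = 67.75 °C
Rounded to 0.1 °C: CPT ≈ 67.8 °C

67.8 °C


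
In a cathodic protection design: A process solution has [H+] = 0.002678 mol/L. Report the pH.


pH = −log10[H+]
pH = −log10(0.002678) = 2.57

2.57


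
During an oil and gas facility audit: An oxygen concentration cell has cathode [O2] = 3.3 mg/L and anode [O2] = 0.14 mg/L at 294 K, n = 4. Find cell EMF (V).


Apply the Nernst concentration-cell relation: E = (RT/nF)*ln(C_cathode/C_anode)
RT/nF = 8.314*294/(4*96485) = 0.00633341 V
ln(3.3/0.14) = 3.16004
E = 0.00633341 * 3.16004 = 0.02001 V

0.02001 V


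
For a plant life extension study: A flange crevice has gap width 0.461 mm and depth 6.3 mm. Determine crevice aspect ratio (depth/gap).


Aspect ratio = depth / gap
Ratio = 6.3 / 0.461 = 13.7

13.7


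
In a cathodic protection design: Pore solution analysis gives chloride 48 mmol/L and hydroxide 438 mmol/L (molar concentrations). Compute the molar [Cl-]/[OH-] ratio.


Threshold parameter = [Cl-] / [OH-] (molar basis; both in mmol/L, so units cancel)
Ratio = 48 / 438 = 0.11

0.11


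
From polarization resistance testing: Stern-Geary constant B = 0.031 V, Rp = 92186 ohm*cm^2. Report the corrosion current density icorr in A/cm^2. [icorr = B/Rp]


Apply the Stern-Geary relation: icorr = B / Rp
icorr = 0.031 / 92186 = 3.363×10^-7 A/cm^2

3.363×10^-7 A/cm^2


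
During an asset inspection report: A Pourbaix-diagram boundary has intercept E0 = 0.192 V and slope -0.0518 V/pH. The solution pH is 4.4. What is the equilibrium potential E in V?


Apply the Pourbaix line equation: E = E0 + slope*pH
E = 0.192 + (-0.0518)*4.4 = 0.192 + (-0.22792) = -0.03592 V
Rounded to 3 decimal places: E = -0.036 V

-0.036 V


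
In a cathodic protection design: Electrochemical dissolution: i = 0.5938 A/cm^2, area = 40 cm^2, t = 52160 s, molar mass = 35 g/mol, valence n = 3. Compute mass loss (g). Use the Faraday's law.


Apply Faraday's law: m = i*A*t*M / (n*F)
Total charge passed Q = i*A*t = 0.5938*40*52160 = 1238904.32 C
m = Q*M/(n*F) = 1238904.32*35/(3*96485) = 149.8045 g

149.8045 g


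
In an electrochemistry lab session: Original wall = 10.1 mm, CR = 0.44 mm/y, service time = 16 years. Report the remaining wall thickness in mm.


Remaining wall = original − CR × time
t = 10.1 − 0.44*16 = 10.1 − 7.04 = 3.06 mm

3.06 mm


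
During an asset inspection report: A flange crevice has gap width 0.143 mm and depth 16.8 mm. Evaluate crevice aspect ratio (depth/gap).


Aspect ratio = depth / gap
Ratio = 16.8 / 0.143 = 117.5

117.5


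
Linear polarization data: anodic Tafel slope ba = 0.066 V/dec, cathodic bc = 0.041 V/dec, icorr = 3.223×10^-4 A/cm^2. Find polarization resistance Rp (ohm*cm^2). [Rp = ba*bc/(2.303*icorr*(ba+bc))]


Apply the Stern-Geary equation: Rp = ba*bc / (2.303*icorr*(ba+bc))
ba*bc = 0.066*0.041 = 0.002706
ba+bc = 0.107; 2.303*icorr*(ba+bc) = 2.303*3.223×10^-4*0.107 = 7.9421488×10^-5
Rp = 0.002706 / 7.9421488×10^-5 = 34.1 ohm*cm^2

34.1 ohm*cm^2


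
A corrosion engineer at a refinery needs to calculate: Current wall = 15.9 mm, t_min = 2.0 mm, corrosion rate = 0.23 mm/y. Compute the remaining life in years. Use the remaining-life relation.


Apply the remaining-life relation: RL = (t_current − t_min) / CR
RL = (15.9 − 2.0) / 0.23 = 13.9 / 0.23 = 60.4 years

60.4 years


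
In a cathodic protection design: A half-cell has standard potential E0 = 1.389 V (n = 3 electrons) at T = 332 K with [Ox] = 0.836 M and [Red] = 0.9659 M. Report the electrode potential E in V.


Apply the Nernst equation: E = E0 + (RT/nF)*ln([Ox]/[Red])
Step 1: RT/nF = 8.314*332/(3*96485) = 0.00953602 V
Step 2: [Ox]/[Red] = 0.836/0.9659 = 0.865514
Step 3: ln(0.865514) = -0.144432
Step 4: correction = 0.00953602 * -0.144432 = -0.0014 V
E = 1.389 + -0.0014 = 1.3876 V

1.3876 V


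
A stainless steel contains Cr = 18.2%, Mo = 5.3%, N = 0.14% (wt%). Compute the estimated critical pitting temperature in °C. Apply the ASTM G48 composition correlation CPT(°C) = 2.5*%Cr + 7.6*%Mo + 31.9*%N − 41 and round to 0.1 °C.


Apply the ASTM G48 empirical CPT estimate: CPT(°C) = 2.5*%Cr + 7.6*%Mo + 31.9*%N − 41
2.5*18.2 = 45.5; 7.6*5.3 = 40.28; 31.9*0.14 = 4.466
CPT = 45.5 + 40.28 + 4.466 − 41 = 49.246 °C
Rounded to 0.1 °C: CPT ≈ 49.2 °C

49.2 °C


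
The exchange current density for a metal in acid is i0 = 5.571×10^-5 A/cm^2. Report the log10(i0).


i0 = 5.571×10^-5 A/cm^2
log10(i0) = -4.254

-4.254


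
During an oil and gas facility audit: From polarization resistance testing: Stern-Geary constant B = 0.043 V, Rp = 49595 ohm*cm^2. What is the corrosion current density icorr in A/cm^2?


Apply the Stern-Geary relation: icorr = B / Rp
icorr = 0.043 / 49595 = 8.67×10^-7 A/cm^2

8.67×10^-7 A/cm^2


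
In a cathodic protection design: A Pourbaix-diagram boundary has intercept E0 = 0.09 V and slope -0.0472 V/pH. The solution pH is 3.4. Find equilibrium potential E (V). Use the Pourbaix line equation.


Apply the Pourbaix line equation: E = E0 + slope*pH
E = 0.09 + (-0.0472)*3.4 = 0.09 + (-0.16048) = -0.07048 V
Rounded to 4 decimal places: E = -0.0705 V

-0.0705 V


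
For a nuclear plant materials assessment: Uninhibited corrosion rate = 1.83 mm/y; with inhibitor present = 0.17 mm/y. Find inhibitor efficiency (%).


Apply the inhibitor-efficiency definition: IE = (CR_blank − CR_inh)/CR_blank × 100
IE = (1.83 − 0.17) / 1.83 × 100
IE = 1.66 / 1.83 × 100 = 90.7 %

90.7 %


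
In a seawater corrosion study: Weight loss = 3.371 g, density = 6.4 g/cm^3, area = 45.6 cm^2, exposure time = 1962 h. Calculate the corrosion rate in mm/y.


Apply the mm/y weight-loss relation: CR = 87600 * W / (D * A * T)
Numerator: 87600 * 3.371 = 295299.6
Denominator: 6.4 * 45.6 * 1962 = 572590.08
CR = 295299.6 / 572590.08 = 0.51573 mm/y

0.51573 mm/y


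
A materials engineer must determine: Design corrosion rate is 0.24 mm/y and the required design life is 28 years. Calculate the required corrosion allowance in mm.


Corrosion allowance = CR × design life
CA = 0.24 * 28 = 6.72 mm

6.72 mm


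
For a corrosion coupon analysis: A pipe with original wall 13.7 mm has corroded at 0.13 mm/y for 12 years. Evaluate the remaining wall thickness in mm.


Remaining wall = original − CR × time
t = 13.7 − 0.13*12 = 13.7 − 1.56 = 12.14 mm

12.14 mm


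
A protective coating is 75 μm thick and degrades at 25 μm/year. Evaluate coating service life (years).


Service life = thickness / degradation rate
Life = 75 / 25 = 3.0 years

3.0 years


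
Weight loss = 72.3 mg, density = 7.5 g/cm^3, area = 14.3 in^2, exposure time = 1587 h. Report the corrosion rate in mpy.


Apply the mpy weight-loss relation: CR = 534 * W / (D * A * T)
Numerator: 534 * 72.3 = 38608.2
Denominator: 7.5 * 14.3 * 1587 = 170205.75
CR = 38608.2 / 170205.75 = 0.22683 mpy

0.22683 mpy


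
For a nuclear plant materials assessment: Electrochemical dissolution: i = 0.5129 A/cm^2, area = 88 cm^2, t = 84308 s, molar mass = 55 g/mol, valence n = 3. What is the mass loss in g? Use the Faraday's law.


Apply Faraday's law: m = i*A*t*M / (n*F)
Total charge passed Q = i*A*t = 0.5129*88*84308 = 3805258.4416 C
m = Q*M/(n*F) = 3805258.4416*55/(3*96485) = 723.046 g

723.046 g


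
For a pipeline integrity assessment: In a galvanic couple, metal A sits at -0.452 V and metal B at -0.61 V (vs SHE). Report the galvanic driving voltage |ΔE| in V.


Driving voltage is the absolute potential difference.
|ΔE| = |-0.452 − (-0.61)| = 0.158 V

0.158 V


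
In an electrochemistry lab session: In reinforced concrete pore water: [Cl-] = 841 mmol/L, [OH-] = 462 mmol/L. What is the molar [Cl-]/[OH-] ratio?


Threshold parameter = [Cl-] / [OH-] (molar basis; both in mmol/L, so units cancel)
Ratio = 841 / 462 = 1.82

1.82


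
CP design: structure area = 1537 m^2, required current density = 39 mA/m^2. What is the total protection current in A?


I = area * current density, then convert mA → A (÷1000)
I = 1537 * 39 / 1000 = 59.94 A

59.94 A


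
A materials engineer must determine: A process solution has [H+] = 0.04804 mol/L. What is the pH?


pH = −log10[H+]
pH = −log10(0.04804) = 1.32

1.32


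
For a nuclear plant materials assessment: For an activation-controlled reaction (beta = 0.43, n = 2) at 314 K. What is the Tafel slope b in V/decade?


Apply the Tafel slope relation: b = 2.303*R*T/(beta*n*F)
Numerator: 2.303 * 8.314 * 314 = 6012.2
Denominator: 0.43 * 2 * 96485 = 82977.1
b = 6012.2 / 82977.1 = 0.0725 V/decade

0.0725 V/decade


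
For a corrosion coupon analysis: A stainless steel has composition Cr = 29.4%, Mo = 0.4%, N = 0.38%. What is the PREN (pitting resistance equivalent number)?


Apply the PREN formula: PREN = Cr + 3.3*Mo + 16*N
PREN = 29.4 + 3.3*0.4 + 16*0.38
PREN = 29.4 + 1.32 + 6.08 = 36.8

36.8


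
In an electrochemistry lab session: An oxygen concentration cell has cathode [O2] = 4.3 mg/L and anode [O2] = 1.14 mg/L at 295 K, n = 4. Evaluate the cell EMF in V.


Apply the Nernst concentration-cell relation: E = (RT/nF)*ln(C_cathode/C_anode)
RT/nF = 8.314*295/(4*96485) = 0.00635495 V
ln(4.3/1.14) = 1.32759
E = 0.00635495 * 1.32759 = 0.00844 V

0.00844 V


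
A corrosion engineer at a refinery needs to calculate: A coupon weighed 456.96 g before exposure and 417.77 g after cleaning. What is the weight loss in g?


Weight loss = initial − final
WL = 456.96 − 417.77 = 39.19 g

39.19 g


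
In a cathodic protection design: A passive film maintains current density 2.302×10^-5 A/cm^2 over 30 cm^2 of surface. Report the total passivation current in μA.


I = i_pass * A, then convert A → μA (×10^6)
I = 2.302×10^-5 * 30 * 10^6 = 690.6 μA

690.6 μA


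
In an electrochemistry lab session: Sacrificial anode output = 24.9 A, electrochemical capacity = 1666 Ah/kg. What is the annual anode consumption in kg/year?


Annual consumption = current * hours per year / capacity
Rate = 24.9 * 8760 / 1666 = 130.9 kg/year

130.9 kg/year


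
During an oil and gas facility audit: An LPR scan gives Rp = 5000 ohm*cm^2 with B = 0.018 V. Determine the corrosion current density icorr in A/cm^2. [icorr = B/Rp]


Apply the Stern-Geary relation: icorr = B / Rp
icorr = 0.018 / 5000 = 3.6×10^-6 A/cm^2

3.6×10^-6 A/cm^2


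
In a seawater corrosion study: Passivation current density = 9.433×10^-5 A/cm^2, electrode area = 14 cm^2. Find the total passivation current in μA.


I = i_pass * A, then convert A → μA (×10^6)
I = 9.433×10^-5 * 14 * 10^6 = 1320.62 μA

1320.62 μA


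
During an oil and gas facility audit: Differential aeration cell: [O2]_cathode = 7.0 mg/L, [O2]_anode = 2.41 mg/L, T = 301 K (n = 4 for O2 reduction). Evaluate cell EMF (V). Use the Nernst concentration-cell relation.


Apply the Nernst concentration-cell relation: E = (RT/nF)*ln(C_cathode/C_anode)
RT/nF = 8.314*301/(4*96485) = 0.0064842 V
ln(7.0/2.41) = 1.06628
E = 0.0064842 * 1.06628 = 0.00691 V

0.00691 V


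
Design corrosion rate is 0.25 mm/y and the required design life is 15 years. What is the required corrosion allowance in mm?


Corrosion allowance = CR × design life
CA = 0.25 * 15 = 3.75 mm

3.75 mm


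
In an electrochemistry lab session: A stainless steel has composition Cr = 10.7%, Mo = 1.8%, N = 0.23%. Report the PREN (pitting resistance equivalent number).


Apply the PREN formula: PREN = Cr + 3.3*Mo + 16*N
PREN = 10.7 + 3.3*1.8 + 16*0.23
PREN = 10.7 + 5.94 + 3.68 = 20.32

20.32


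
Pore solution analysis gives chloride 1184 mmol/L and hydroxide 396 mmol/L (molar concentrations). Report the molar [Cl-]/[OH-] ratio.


Threshold parameter = [Cl-] / [OH-] (molar basis; both in mmol/L, so units cancel)
Ratio = 1184 / 396 = 2.99

2.99


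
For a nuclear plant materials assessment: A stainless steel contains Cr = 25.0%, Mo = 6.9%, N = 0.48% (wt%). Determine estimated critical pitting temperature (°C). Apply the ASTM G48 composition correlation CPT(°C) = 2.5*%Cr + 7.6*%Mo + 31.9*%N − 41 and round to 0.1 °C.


Apply the ASTM G48 empirical CPT estimate: CPT(°C) = 2.5*%Cr + 7.6*%Mo + 31.9*%N − 41
2.5*25.0 = 62.5; 7.6*6.9 = 52.44; 31.9*0.48 = 15.312
CPT = 62.5 + 52.44 + 15.312 − 41 = 89.252 °C
Rounded to 0.1 °C: CPT ≈ 89.3 °C

89.3 °C


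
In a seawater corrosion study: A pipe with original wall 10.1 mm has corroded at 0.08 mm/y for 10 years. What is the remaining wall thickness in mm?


Remaining wall = original − CR × time
t = 10.1 − 0.08*10 = 10.1 − 0.8 = 9.3 mm

9.3 mm


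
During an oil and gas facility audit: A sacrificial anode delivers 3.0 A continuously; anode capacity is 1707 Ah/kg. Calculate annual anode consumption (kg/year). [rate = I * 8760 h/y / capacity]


Annual consumption = current * hours per year / capacity
Rate = 3.0 * 8760 / 1707 = 15.4 kg/year

15.4 kg/year


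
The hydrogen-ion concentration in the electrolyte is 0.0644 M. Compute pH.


pH = −log10[H+]
pH = −log10(0.0644) = 1.19

1.19


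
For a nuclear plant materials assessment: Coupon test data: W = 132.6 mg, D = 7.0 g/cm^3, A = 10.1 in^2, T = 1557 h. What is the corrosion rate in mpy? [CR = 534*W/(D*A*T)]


Apply the mpy weight-loss relation: CR = 534 * W / (D * A * T)
Numerator: 534 * 132.6 = 70808.4
Denominator: 7.0 * 10.1 * 1557 = 110079.9
CR = 70808.4 / 110079.9 = 0.6432 mpy

0.6432 mpy


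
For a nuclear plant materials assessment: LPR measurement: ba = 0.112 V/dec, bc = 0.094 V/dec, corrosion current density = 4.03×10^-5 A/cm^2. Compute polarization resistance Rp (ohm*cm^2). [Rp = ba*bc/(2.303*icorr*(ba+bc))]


Apply the Stern-Geary equation: Rp = ba*bc / (2.303*icorr*(ba+bc))
ba*bc = 0.112*0.094 = 0.010528
ba+bc = 0.206; 2.303*icorr*(ba+bc) = 2.303*4.03×10^-5*0.206 = 1.9119045×10^-5
Rp = 0.010528 / 1.9119045×10^-5 = 550.66 ohm*cm^2

550.66 ohm*cm^2


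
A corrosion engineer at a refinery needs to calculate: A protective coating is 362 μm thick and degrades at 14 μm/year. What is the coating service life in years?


Service life = thickness / degradation rate
Life = 362 / 14 = 25.9 years

25.9 years


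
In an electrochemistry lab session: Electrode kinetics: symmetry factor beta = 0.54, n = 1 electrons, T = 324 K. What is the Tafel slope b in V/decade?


Apply the Tafel slope relation: b = 2.303*R*T/(beta*n*F)
Numerator: 2.303 * 8.314 * 324 = 6203.67
Denominator: 0.54 * 1 * 96485 = 52101.9
b = 6203.67 / 52101.9 = 0.119 V/decade

0.119 V/decade


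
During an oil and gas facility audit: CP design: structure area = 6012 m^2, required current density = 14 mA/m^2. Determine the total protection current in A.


I = area * current density, then convert mA → A (÷1000)
I = 6012 * 14 / 1000 = 84.17 A

84.17 A


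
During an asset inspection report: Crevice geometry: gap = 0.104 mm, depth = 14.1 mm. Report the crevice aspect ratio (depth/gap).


Aspect ratio = depth / gap
Ratio = 14.1 / 0.104 = 135.6

135.6


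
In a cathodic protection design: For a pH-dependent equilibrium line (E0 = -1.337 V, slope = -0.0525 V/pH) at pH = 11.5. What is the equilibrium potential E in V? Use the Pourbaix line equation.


Apply the Pourbaix line equation: E = E0 + slope*pH
E = -1.337 + (-0.0525)*11.5 = -1.337 + (-0.60375) = -1.94075 V
Rounded to 4 decimal places: E = -1.9408 V

-1.9408 V


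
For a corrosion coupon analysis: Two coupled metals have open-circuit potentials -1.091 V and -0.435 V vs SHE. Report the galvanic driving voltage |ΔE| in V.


Driving voltage is the absolute potential difference.
|ΔE| = |-1.091 − (-0.435)| = 0.656 V

0.656 V


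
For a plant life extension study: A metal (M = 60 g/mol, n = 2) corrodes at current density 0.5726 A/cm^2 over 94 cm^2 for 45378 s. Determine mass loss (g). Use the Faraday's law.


Apply Faraday's law: m = i*A*t*M / (n*F)
Total charge passed Q = i*A*t = 0.5726*94*45378 = 2442443.6232 C
m = Q*M/(n*F) = 2442443.6232*60/(2*96485) = 759.427 g

759.427 g
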